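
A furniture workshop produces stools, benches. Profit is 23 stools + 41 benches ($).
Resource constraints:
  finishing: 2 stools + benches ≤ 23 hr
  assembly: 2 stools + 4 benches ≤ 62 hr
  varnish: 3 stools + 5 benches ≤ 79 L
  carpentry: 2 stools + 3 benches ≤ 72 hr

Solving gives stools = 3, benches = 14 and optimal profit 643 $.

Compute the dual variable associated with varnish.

5

Check each constraint at x*: finishing 20/23 (slack 3); assembly 62/62 (tight); varnish 79/79 (tight); carpentry 48/72 (slack 24).
Since finishing, carpentry are not tight, their duals are 0.
The binding rows give the dual system: 2·y_assembly + 3·y_varnish = 23 and 4·y_assembly + 5·y_varnish = 41.
Solving: y_assembly = 4, y_varnish = 5.
Shadow price of varnish = 5.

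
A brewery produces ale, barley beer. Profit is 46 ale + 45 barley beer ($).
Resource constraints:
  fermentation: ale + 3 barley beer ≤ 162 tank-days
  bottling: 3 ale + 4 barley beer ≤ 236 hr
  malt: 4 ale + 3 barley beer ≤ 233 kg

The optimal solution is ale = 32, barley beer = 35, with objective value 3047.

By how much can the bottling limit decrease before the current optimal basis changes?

61.25

Binding constraints: bottling, malt. The basis is B = [[3,4],[4,3]] with det -7.
Per unit decrease in bottling, x* moves by d = (0.4286, -0.5714).
The basis stays optimal until barley beer reaches 0; allowable decrease = 61.25 hr.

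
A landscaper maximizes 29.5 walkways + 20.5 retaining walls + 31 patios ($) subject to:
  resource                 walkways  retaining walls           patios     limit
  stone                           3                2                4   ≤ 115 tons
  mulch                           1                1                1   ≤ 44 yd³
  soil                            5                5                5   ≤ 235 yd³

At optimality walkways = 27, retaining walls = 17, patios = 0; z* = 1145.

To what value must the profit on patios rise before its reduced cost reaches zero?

Check each constraint at x*: stone 115/115 (tight); mulch 44/44 (tight); soil 220/235 (slack 15).
Slack constraints have shadow price 0 (complementary slackness).
Dual feasibility on the basic columns requires 3·y_stone + 1·y_mulch = 29.5, 2·y_stone + 1·y_mulch = 20.5.
This yields shadow prices y_stone = 9, y_mulch = 2.5.
patios enters the basis when its profit ≥ yᵀa₃ = 9·4 + 2.5·1 = 38.5.

38.5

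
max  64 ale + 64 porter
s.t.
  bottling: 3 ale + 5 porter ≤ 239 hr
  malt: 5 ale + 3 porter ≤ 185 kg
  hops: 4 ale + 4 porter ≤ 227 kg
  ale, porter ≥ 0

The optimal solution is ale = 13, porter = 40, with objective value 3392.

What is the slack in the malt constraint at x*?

0

malt used = 5·13 + 3·40 = 185; slack = 185 − 185 = 0.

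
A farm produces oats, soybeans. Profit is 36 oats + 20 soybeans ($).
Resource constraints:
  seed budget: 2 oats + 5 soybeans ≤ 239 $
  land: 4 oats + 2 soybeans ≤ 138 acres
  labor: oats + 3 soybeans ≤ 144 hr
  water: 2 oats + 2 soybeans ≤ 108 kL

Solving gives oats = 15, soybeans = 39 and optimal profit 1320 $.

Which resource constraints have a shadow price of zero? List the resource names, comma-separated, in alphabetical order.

labor, seed budget

seed budget: 225/239 (slack 14)
land: 138/138 (binding)
labor: 132/144 (slack 12)
water: 108/108 (binding)
By complementary slackness, a constraint with positive slack has shadow price 0 → labor, seed budget.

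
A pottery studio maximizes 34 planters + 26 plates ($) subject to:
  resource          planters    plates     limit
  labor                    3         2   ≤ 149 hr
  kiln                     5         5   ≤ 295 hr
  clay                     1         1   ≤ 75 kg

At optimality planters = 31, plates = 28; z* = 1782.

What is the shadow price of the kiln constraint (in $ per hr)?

2

At the optimum: labor uses 149 of 149 (binding); kiln uses 295 of 295 (binding); clay uses 59 of 75 (slack = 16).
Since clay is not tight, its dual is 0.
The binding rows give the dual system: 3·y_labor + 5·y_kiln = 34 and 2·y_labor + 5·y_kiln = 26.
Solving: y_labor = 8, y_kiln = 2.
Shadow price of kiln = 2.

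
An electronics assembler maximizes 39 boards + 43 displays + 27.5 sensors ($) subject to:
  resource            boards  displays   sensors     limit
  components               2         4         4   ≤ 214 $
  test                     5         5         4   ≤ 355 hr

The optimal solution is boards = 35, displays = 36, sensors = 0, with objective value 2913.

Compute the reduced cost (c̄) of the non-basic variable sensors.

Both components and test are binding at x*.
From A_Bᵀ y = c: 2·y_components + 5·y_test = 39; 4·y_components + 5·y_test = 43.
This yields shadow prices y_components = 2, y_test = 7.
Reduced cost of sensors: c₃ − yᵀa₃ = 27.5 − (2·4 + 7·4) = 27.5 − 36 = -8.5.

-8.5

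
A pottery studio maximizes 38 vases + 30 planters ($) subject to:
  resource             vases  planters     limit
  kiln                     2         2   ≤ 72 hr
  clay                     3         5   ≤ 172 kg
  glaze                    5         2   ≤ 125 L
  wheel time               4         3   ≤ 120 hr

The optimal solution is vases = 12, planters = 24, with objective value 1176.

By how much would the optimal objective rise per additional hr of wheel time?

8

At the optimum: kiln uses 72 of 72 (binding); clay uses 156 of 172 (slack = 16); glaze uses 108 of 125 (slack = 17); wheel time uses 120 of 120 (binding).
Slack constraints have shadow price 0 (complementary slackness).
From A_Bᵀ y = c: 2·y_kiln + 4·y_wheel time = 38; 2·y_kiln + 3·y_wheel time = 30.
This yields shadow prices y_kiln = 3, y_wheel time = 8.
Shadow price of wheel time = 8.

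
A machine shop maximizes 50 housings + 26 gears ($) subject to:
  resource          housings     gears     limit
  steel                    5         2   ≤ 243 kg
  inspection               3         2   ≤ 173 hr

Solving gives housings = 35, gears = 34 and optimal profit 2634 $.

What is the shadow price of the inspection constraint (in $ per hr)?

7.5

Check each constraint at x*: steel 243/243 (tight); inspection 173/173 (tight).
The binding rows give the dual system: 5·y_steel + 3·y_inspection = 50 and 2·y_steel + 2·y_inspection = 26.
Solving: y_steel = 5.5, y_inspection = 7.5.
Shadow price of inspection = 7.5.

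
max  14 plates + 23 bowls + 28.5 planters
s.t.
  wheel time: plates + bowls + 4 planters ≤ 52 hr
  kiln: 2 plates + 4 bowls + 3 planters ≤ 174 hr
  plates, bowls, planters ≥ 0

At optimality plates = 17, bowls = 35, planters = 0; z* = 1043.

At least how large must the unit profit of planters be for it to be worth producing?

33.5

Both wheel time and kiln are binding at x*.
Dual feasibility on the basic columns requires 1·y_wheel time + 2·y_kiln = 14, 1·y_wheel time + 4·y_kiln = 23.
This yields shadow prices y_wheel time = 5, y_kiln = 4.5.
planters enters the basis when its profit ≥ yᵀa₃ = 5·4 + 4.5·3 = 33.5.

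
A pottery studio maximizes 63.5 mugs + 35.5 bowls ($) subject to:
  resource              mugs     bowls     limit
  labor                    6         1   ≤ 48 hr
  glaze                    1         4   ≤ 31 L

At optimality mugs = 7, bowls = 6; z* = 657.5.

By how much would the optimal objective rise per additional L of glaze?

Both labor and glaze are binding at x*.
Dual feasibility on the basic columns requires 6·y_labor + 1·y_glaze = 63.5, 1·y_labor + 4·y_glaze = 35.5.
This yields shadow prices y_labor = 9.5, y_glaze = 6.5.
Shadow price of glaze = 6.5.

6.5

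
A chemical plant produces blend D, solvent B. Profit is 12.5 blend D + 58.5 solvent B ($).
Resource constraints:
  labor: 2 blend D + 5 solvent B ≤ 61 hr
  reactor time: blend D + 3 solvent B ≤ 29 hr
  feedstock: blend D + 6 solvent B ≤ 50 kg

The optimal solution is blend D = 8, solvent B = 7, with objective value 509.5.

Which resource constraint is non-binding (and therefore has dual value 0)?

labor

labor: 51/61 (slack 10)
reactor time: 29/29 (binding)
feedstock: 50/50 (binding)
By complementary slackness, a constraint with positive slack has shadow price 0 → labor.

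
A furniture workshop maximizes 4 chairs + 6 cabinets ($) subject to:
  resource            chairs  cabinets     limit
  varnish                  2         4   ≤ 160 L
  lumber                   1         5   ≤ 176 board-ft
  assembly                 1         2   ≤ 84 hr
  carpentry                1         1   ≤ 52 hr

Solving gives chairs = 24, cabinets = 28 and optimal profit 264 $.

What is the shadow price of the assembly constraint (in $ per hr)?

Binding: varnish and carpentry. Non-binding: lumber (12 unused), assembly (4 unused).
Slack constraints have shadow price 0 (complementary slackness).
The binding rows give the dual system: 2·y_varnish + 1·y_carpentry = 4 and 4·y_varnish + 1·y_carpentry = 6.
→ y_varnish = 1 and y_carpentry = 2.
Shadow price of assembly = 0.

0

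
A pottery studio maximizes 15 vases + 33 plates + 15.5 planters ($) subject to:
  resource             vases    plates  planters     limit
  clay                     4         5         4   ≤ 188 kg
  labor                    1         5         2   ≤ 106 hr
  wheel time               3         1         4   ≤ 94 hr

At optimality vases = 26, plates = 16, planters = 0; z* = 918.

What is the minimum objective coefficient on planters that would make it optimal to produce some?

Binding: labor and wheel time. Non-binding: clay (4 unused).
Slack constraints have shadow price 0 (complementary slackness).
The binding rows give the dual system: 1·y_labor + 3·y_wheel time = 15 and 5·y_labor + 1·y_wheel time = 33.
This yields shadow prices y_labor = 6, y_wheel time = 3.
planters enters the basis when its profit ≥ yᵀa₃ = 6·2 + 3·4 = 24.

24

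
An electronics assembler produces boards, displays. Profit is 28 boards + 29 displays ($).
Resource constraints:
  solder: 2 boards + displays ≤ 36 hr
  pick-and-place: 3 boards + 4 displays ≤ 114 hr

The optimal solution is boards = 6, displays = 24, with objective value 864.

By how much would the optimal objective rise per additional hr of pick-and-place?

Both solder and pick-and-place are binding at x*.
From A_Bᵀ y = c: 2·y_solder + 3·y_pick-and-place = 28; 1·y_solder + 4·y_pick-and-place = 29.
Solving: y_solder = 5, y_pick-and-place = 6.
Shadow price of pick-and-place = 6.

6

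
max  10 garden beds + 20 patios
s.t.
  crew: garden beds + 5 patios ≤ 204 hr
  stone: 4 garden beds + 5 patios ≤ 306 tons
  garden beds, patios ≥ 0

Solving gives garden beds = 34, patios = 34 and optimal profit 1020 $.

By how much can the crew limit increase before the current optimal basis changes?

Binding constraints: crew, stone. The basis is B = [[1,5],[4,5]] with det -15.
Per unit increase in crew, x* moves by d = (-0.3333, 0.2667).
The basis stays optimal until garden beds reaches 0; allowable increase = 102 hr.

102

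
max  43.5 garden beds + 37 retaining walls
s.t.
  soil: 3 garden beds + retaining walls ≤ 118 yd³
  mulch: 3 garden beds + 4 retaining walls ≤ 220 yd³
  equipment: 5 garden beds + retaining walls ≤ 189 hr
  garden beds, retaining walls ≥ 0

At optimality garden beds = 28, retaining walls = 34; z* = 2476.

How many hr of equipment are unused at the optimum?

15

equipment used = 5·28 + 1·34 = 174; slack = 189 − 174 = 15.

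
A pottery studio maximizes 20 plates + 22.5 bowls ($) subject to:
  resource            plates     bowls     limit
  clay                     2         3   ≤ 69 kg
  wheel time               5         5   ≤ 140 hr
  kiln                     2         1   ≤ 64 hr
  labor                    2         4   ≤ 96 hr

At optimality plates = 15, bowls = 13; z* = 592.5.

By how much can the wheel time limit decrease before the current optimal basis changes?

25

Binding constraints: clay, wheel time. The basis is B = [[2,3],[5,5]] with det -5.
Per unit decrease in wheel time, x* moves by d = (-0.6, 0.4).
The basis stays optimal until plates reaches 0; allowable decrease = 25 hr.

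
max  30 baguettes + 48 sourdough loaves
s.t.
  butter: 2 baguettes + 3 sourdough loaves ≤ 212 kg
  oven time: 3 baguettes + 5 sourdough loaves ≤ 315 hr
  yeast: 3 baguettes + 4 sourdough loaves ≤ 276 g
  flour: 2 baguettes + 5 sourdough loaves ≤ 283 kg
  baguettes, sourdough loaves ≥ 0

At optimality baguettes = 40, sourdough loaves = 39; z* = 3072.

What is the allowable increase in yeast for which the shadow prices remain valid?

39

Binding constraints: oven time, yeast. The basis is B = [[3,5],[3,4]] with det -3.
Per unit increase in yeast, x* moves by d = (1.6667, -1).
The basis stays optimal until sourdough loaves reaches 0; allowable increase = 39 g.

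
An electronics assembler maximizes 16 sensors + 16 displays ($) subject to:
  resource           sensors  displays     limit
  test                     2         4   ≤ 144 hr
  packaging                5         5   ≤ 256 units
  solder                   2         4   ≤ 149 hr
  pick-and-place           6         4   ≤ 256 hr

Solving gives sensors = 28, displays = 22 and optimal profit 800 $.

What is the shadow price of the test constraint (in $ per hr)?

2

Binding: test and pick-and-place. Non-binding: packaging (6 unused), solder (5 unused).
By complementary slackness, y = 0 for the non-binding constraints.
From A_Bᵀ y = c: 2·y_test + 6·y_pick-and-place = 16; 4·y_test + 4·y_pick-and-place = 16.
→ y_test = 2 and y_pick-and-place = 2.
Shadow price of test = 2.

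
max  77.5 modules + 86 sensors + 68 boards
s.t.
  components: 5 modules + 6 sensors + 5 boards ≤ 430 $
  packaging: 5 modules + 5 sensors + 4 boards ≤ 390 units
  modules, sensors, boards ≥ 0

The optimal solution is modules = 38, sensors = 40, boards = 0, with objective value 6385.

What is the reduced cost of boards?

At the optimum: components uses 430 of 430 (binding); packaging uses 390 of 390 (binding).
Dual feasibility on the basic columns requires 5·y_components + 5·y_packaging = 77.5, 6·y_components + 5·y_packaging = 86.
→ y_components = 8.5 and y_packaging = 7.
Reduced cost of boards: c₃ − yᵀa₃ = 68 − (8.5·5 + 7·4) = 68 − 70.5 = -2.5.

-2.5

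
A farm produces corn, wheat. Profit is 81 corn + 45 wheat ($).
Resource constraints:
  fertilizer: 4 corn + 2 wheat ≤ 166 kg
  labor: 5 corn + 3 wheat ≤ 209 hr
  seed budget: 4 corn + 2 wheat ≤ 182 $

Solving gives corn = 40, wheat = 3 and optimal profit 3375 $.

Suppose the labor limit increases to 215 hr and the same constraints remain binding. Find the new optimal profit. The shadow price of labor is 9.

Δb = 6, so new z* = 3375 + (9)·(6) = 3375 + 54 = 3429.

3429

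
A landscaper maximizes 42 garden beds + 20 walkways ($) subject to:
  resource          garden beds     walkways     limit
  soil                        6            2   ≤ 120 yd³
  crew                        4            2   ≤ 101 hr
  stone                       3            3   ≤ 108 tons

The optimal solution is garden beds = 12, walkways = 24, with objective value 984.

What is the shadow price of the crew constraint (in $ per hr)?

0

At the optimum: soil uses 120 of 120 (binding); crew uses 96 of 101 (slack = 5); stone uses 108 of 108 (binding).
Since crew is not tight, its dual is 0.
From A_Bᵀ y = c: 6·y_soil + 3·y_stone = 42; 2·y_soil + 3·y_stone = 20.
This yields shadow prices y_soil = 5.5, y_stone = 3.
Shadow price of crew = 0.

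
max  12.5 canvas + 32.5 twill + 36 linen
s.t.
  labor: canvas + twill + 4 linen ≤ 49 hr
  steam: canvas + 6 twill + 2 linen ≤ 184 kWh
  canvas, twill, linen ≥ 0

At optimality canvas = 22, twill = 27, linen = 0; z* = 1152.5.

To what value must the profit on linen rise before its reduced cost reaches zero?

42

Both labor and steam are binding at x*.
Dual feasibility on the basic columns requires 1·y_labor + 1·y_steam = 12.5, 1·y_labor + 6·y_steam = 32.5.
→ y_labor = 8.5 and y_steam = 4.
linen enters the basis when its profit ≥ yᵀa₃ = 8.5·4 + 4·2 = 42.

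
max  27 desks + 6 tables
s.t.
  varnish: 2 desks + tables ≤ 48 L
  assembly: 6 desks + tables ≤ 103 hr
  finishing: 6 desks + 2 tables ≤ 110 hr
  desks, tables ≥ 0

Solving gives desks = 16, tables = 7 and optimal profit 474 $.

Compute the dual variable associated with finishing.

1.5

Binding: assembly and finishing. Non-binding: varnish (9 unused).
By complementary slackness, y = 0 for the non-binding constraint.
From A_Bᵀ y = c: 6·y_assembly + 6·y_finishing = 27; 1·y_assembly + 2·y_finishing = 6.
Solving: y_assembly = 3, y_finishing = 1.5.
Shadow price of finishing = 1.5.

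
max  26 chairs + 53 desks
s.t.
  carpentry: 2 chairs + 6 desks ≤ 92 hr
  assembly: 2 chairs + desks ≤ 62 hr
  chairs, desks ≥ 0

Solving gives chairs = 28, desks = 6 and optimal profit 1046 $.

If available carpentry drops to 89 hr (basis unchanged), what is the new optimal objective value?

Check each constraint at x*: carpentry 92/92 (tight); assembly 62/62 (tight).
Dual feasibility on the basic columns requires 2·y_carpentry + 2·y_assembly = 26, 6·y_carpentry + 1·y_assembly = 53.
→ y_carpentry = 8 and y_assembly = 5.
Δz = y_carpentry·Δb = 8 × (-3) = -24, so new z* = 1046 − 24 = 1022.

1022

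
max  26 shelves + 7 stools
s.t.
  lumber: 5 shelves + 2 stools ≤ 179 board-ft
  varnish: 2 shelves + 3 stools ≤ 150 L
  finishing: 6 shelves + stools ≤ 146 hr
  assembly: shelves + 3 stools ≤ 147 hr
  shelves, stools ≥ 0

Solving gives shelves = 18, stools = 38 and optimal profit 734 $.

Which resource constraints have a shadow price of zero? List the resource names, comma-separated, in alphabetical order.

assembly, lumber

lumber: 166/179 (slack 13)
varnish: 150/150 (binding)
finishing: 146/146 (binding)
assembly: 132/147 (slack 15)
By complementary slackness, a constraint with positive slack has shadow price 0 → assembly, lumber.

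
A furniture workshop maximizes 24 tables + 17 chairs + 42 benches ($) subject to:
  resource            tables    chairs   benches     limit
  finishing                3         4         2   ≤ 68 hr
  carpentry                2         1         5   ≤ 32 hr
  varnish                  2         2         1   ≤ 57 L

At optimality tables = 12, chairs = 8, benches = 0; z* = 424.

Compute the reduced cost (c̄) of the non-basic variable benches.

Check each constraint at x*: finishing 68/68 (tight); carpentry 32/32 (tight); varnish 40/57 (slack 17).
By complementary slackness, y = 0 for the non-binding constraint.
Dual feasibility on the basic columns requires 3·y_finishing + 2·y_carpentry = 24, 4·y_finishing + 1·y_carpentry = 17.
This yields shadow prices y_finishing = 2, y_carpentry = 9.
Reduced cost of benches: c₃ − yᵀa₃ = 42 − (2·2 + 9·5) = 42 − 49 = -7.

-7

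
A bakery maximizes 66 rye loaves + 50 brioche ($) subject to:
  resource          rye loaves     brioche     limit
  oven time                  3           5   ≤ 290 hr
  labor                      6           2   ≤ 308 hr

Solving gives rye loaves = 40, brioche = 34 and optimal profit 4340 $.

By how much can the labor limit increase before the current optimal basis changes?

Binding constraints: oven time, labor. The basis is B = [[3,5],[6,2]] with det -24.
Per unit increase in labor, x* moves by d = (0.2083, -0.125).
The basis stays optimal until brioche reaches 0; allowable increase = 272 hr.

272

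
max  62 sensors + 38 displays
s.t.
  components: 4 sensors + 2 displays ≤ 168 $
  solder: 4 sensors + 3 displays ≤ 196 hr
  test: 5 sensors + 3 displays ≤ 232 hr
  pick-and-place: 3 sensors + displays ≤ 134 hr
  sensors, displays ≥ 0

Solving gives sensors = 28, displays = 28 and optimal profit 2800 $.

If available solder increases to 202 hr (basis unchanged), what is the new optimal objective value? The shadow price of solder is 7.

2842

Δb = 6, so new z* = 2800 + (7)·(6) = 2800 + 42 = 2842.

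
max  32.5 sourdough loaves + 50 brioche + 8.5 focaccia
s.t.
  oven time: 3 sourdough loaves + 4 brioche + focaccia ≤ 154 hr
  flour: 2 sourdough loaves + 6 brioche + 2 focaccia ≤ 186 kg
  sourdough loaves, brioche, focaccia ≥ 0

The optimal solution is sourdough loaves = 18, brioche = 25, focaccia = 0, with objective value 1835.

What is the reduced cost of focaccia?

-5

Check each constraint at x*: oven time 154/154 (tight); flour 186/186 (tight).
Dual feasibility on the basic columns requires 3·y_oven time + 2·y_flour = 32.5, 4·y_oven time + 6·y_flour = 50.
Solving: y_oven time = 9.5, y_flour = 2.
Reduced cost of focaccia: c₃ − yᵀa₃ = 8.5 − (9.5·1 + 2·2) = 8.5 − 13.5 = -5.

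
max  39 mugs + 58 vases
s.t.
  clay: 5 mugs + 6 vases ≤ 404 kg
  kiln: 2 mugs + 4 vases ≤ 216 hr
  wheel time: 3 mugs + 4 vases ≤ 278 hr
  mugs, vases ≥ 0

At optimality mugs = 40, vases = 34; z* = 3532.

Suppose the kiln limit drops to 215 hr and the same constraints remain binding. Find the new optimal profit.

3525

Check each constraint at x*: clay 404/404 (tight); kiln 216/216 (tight); wheel time 256/278 (slack 22).
Slack constraints have shadow price 0 (complementary slackness).
Dual feasibility on the basic columns requires 5·y_clay + 2·y_kiln = 39, 6·y_clay + 4·y_kiln = 58.
This yields shadow prices y_clay = 5, y_kiln = 7.
Δz = y_kiln·Δb = 7 × (-1) = -7, so new z* = 3532 − 7 = 3525.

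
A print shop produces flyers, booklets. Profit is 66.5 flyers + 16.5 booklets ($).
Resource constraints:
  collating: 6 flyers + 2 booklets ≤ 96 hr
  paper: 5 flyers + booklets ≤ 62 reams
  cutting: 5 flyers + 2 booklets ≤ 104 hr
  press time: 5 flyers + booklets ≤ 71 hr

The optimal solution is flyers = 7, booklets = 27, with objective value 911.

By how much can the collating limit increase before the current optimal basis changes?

Binding constraints: collating, paper. The basis is B = [[6,2],[5,1]] with det -4.
Per unit increase in collating, x* moves by d = (-0.25, 1.25).
The basis stays optimal until cutting becomes binding; allowable increase = 12 hr.

12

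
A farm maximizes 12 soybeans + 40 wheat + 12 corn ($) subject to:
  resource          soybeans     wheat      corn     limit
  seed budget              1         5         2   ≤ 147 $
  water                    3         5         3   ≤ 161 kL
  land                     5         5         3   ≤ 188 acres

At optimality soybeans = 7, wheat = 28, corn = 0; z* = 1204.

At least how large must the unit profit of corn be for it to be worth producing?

18

At the optimum: seed budget uses 147 of 147 (binding); water uses 161 of 161 (binding); land uses 175 of 188 (slack = 13).
Since land is not tight, its dual is 0.
The binding rows give the dual system: 1·y_seed budget + 3·y_water = 12 and 5·y_seed budget + 5·y_water = 40.
This yields shadow prices y_seed budget = 6, y_water = 2.
corn enters the basis when its profit ≥ yᵀa₃ = 6·2 + 2·3 = 18.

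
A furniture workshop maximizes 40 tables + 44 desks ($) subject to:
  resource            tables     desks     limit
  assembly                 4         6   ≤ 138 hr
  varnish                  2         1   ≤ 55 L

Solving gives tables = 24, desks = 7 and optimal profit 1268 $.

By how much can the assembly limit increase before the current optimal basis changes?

Binding constraints: assembly, varnish. The basis is B = [[4,6],[2,1]] with det -8.
Per unit increase in assembly, x* moves by d = (-0.125, 0.25).
The basis stays optimal until tables reaches 0; allowable increase = 192 hr.

192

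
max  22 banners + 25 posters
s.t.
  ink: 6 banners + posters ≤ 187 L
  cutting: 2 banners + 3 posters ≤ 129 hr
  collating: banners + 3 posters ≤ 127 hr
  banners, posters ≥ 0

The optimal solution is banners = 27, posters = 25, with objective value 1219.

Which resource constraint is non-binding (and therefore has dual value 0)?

collating

ink: 187/187 (binding)
cutting: 129/129 (binding)
collating: 102/127 (slack 25)
By complementary slackness, a constraint with positive slack has shadow price 0 → collating.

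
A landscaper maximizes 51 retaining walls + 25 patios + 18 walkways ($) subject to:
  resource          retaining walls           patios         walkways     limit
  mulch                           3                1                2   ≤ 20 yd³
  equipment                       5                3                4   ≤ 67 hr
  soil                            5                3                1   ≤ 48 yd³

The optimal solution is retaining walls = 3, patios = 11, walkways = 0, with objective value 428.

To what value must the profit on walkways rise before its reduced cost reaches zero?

20

At the optimum: mulch uses 20 of 20 (binding); equipment uses 48 of 67 (slack = 19); soil uses 48 of 48 (binding).
Since equipment is not tight, its dual is 0.
Dual feasibility on the basic columns requires 3·y_mulch + 5·y_soil = 51, 1·y_mulch + 3·y_soil = 25.
This yields shadow prices y_mulch = 7, y_soil = 6.
walkways enters the basis when its profit ≥ yᵀa₃ = 7·2 + 6·1 = 20.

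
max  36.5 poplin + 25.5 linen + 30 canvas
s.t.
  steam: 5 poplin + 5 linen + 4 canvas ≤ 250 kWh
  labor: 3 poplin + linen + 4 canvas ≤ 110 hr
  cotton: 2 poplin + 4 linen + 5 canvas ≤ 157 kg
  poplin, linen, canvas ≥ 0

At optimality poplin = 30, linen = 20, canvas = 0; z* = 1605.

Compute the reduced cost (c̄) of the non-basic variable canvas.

-8

Check each constraint at x*: steam 250/250 (tight); labor 110/110 (tight); cotton 140/157 (slack 17).
Slack constraints have shadow price 0 (complementary slackness).
Dual feasibility on the basic columns requires 5·y_steam + 3·y_labor = 36.5, 5·y_steam + 1·y_labor = 25.5.
Solving: y_steam = 4, y_labor = 5.5.
Reduced cost of canvas: c₃ − yᵀa₃ = 30 − (4·4 + 5.5·4) = 30 − 38 = -8.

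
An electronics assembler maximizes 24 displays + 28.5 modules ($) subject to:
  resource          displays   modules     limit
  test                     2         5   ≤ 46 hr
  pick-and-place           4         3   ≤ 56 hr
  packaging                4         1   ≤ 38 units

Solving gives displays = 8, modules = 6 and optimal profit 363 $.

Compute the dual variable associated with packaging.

3.5

At the optimum: test uses 46 of 46 (binding); pick-and-place uses 50 of 56 (slack = 6); packaging uses 38 of 38 (binding).
Slack constraints have shadow price 0 (complementary slackness).
The binding rows give the dual system: 2·y_test + 4·y_packaging = 24 and 5·y_test + 1·y_packaging = 28.5.
→ y_test = 5 and y_packaging = 3.5.
Shadow price of packaging = 3.5.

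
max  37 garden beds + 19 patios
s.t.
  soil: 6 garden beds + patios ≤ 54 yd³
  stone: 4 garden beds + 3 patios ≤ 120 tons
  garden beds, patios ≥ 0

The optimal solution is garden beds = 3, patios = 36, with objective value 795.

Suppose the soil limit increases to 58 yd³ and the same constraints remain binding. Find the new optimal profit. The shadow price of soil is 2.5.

Δb = 4, so new z* = 795 + (2.5)·(4) = 795 + 10 = 805.

805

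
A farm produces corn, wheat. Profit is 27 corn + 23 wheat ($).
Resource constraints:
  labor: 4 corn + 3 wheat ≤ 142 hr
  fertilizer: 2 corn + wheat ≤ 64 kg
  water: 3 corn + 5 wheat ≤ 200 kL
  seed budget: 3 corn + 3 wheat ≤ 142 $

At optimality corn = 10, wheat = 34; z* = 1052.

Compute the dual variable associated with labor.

6

Binding: labor and water. Non-binding: fertilizer (10 unused), seed budget (10 unused).
Slack constraints have shadow price 0 (complementary slackness).
From A_Bᵀ y = c: 4·y_labor + 3·y_water = 27; 3·y_labor + 5·y_water = 23.
This yields shadow prices y_labor = 6, y_water = 1.
Shadow price of labor = 6.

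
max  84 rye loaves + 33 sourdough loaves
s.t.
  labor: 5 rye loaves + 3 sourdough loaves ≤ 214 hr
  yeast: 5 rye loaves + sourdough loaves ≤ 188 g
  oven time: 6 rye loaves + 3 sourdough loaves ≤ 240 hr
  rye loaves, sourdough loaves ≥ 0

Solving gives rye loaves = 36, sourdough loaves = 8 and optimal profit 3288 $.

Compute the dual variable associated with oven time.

9

Binding: yeast and oven time. Non-binding: labor (10 unused).
Slack constraints have shadow price 0 (complementary slackness).
The binding rows give the dual system: 5·y_yeast + 6·y_oven time = 84 and 1·y_yeast + 3·y_oven time = 33.
Solving: y_yeast = 6, y_oven time = 9.
Shadow price of oven time = 9.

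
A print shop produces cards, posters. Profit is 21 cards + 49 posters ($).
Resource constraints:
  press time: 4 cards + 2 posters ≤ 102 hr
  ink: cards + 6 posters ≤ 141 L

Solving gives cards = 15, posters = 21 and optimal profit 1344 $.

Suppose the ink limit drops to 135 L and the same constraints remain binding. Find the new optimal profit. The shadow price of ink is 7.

1302

Δb = -6, so new z* = 1344 + (7)·(-6) = 1344 − 42 = 1302.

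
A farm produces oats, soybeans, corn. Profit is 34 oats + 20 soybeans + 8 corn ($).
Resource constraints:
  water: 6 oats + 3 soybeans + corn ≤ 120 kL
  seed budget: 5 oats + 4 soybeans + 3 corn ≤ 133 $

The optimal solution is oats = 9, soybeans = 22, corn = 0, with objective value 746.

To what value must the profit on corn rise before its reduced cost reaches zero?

Both water and seed budget are binding at x*.
The binding rows give the dual system: 6·y_water + 5·y_seed budget = 34 and 3·y_water + 4·y_seed budget = 20.
→ y_water = 4 and y_seed budget = 2.
corn enters the basis when its profit ≥ yᵀa₃ = 4·1 + 2·3 = 10.

10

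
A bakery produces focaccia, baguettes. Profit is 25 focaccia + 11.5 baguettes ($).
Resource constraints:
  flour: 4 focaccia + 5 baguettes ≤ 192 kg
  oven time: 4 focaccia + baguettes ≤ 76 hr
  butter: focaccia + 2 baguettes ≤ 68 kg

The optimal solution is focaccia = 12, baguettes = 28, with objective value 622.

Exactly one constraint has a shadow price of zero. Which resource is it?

flour

flour: 188/192 (slack 4)
oven time: 76/76 (binding)
butter: 68/68 (binding)
By complementary slackness, a constraint with positive slack has shadow price 0 → flour.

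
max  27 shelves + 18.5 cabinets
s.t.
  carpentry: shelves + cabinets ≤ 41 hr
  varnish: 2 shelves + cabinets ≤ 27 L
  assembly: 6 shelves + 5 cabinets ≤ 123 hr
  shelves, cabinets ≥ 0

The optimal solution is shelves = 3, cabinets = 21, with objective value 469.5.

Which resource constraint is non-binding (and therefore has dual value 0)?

carpentry

carpentry: 24/41 (slack 17)
varnish: 27/27 (binding)
assembly: 123/123 (binding)
By complementary slackness, a constraint with positive slack has shadow price 0 → carpentry.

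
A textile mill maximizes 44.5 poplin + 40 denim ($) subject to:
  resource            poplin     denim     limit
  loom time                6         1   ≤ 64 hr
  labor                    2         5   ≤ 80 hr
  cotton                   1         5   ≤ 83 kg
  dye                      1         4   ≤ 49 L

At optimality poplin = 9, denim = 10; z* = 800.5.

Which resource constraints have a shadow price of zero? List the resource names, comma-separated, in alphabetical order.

loom time: 64/64 (binding)
labor: 68/80 (slack 12)
cotton: 59/83 (slack 24)
dye: 49/49 (binding)
By complementary slackness, a constraint with positive slack has shadow price 0 → cotton, labor.

cotton, labor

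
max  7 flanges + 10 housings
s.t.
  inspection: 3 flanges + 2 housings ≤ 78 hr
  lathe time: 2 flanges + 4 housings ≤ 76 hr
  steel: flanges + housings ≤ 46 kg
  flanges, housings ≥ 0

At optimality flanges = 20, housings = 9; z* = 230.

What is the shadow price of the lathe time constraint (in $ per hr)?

At the optimum: inspection uses 78 of 78 (binding); lathe time uses 76 of 76 (binding); steel uses 29 of 46 (slack = 17).
Since steel is not tight, its dual is 0.
From A_Bᵀ y = c: 3·y_inspection + 2·y_lathe time = 7; 2·y_inspection + 4·y_lathe time = 10.
Solving: y_inspection = 1, y_lathe time = 2.
Shadow price of lathe time = 2.

2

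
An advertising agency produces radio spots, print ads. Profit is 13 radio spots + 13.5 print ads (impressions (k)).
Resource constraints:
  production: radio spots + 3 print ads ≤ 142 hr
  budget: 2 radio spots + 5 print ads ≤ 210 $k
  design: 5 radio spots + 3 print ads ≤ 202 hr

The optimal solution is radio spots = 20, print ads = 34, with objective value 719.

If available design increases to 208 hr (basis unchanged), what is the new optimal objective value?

Binding: budget and design. Non-binding: production (20 unused).
Since production is not tight, its dual is 0.
The binding rows give the dual system: 2·y_budget + 5·y_design = 13 and 5·y_budget + 3·y_design = 13.5.
→ y_budget = 1.5 and y_design = 2.
Δz = y_design·Δb = 2 × (6) = 12, so new z* = 719 + 12 = 731.

731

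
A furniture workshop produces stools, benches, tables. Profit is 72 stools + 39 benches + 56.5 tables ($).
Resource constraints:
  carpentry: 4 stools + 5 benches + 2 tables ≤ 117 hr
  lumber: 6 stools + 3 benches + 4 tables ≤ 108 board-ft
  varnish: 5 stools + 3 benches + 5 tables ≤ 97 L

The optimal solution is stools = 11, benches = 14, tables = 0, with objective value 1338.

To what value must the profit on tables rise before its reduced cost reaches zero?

58

At the optimum: carpentry uses 114 of 117 (slack = 3); lumber uses 108 of 108 (binding); varnish uses 97 of 97 (binding).
Since carpentry is not tight, its dual is 0.
From A_Bᵀ y = c: 6·y_lumber + 5·y_varnish = 72; 3·y_lumber + 3·y_varnish = 39.
→ y_lumber = 7 and y_varnish = 6.
tables enters the basis when its profit ≥ yᵀa₃ = 7·4 + 6·5 = 58.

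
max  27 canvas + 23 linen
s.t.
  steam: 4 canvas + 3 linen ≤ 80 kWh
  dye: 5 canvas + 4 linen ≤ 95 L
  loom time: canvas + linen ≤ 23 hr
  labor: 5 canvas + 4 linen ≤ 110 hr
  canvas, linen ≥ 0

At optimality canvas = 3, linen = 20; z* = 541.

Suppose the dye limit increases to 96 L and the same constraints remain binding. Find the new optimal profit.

At the optimum: steam uses 72 of 80 (slack = 8); dye uses 95 of 95 (binding); loom time uses 23 of 23 (binding); labor uses 95 of 110 (slack = 15).
Since steam, labor are not tight, their duals are 0.
The binding rows give the dual system: 5·y_dye + 1·y_loom time = 27 and 4·y_dye + 1·y_loom time = 23.
Solving: y_dye = 4, y_loom time = 7.
Δz = y_dye·Δb = 4 × (1) = 4, so new z* = 541 + 4 = 545.

545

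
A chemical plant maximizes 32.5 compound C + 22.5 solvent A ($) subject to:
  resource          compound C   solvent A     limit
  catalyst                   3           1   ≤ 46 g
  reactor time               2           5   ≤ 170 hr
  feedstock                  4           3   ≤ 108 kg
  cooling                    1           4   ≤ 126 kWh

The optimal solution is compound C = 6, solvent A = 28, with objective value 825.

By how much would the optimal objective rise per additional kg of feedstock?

7

Binding: catalyst and feedstock. Non-binding: reactor time (18 unused), cooling (8 unused).
Since reactor time, cooling are not tight, their duals are 0.
Dual feasibility on the basic columns requires 3·y_catalyst + 4·y_feedstock = 32.5, 1·y_catalyst + 3·y_feedstock = 22.5.
Solving: y_catalyst = 1.5, y_feedstock = 7.
Shadow price of feedstock = 7.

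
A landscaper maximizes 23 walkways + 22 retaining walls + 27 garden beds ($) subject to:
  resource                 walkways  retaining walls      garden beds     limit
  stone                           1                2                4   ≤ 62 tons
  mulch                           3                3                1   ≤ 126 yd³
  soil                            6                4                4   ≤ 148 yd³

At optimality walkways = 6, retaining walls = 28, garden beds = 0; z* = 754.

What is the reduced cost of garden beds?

Check each constraint at x*: stone 62/62 (tight); mulch 102/126 (slack 24); soil 148/148 (tight).
By complementary slackness, y = 0 for the non-binding constraint.
Dual feasibility on the basic columns requires 1·y_stone + 6·y_soil = 23, 2·y_stone + 4·y_soil = 22.
→ y_stone = 5 and y_soil = 3.
Reduced cost of garden beds: c₃ − yᵀa₃ = 27 − (5·4 + 3·4) = 27 − 32 = -5.

-5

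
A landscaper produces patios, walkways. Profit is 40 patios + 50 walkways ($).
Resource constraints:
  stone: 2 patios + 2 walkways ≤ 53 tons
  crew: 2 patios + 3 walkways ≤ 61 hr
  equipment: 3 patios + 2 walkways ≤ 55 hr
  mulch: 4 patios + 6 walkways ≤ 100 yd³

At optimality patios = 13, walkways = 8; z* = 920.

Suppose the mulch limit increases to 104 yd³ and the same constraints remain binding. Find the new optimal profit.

Binding: equipment and mulch. Non-binding: stone (11 unused), crew (11 unused).
Since stone, crew are not tight, their duals are 0.
From A_Bᵀ y = c: 3·y_equipment + 4·y_mulch = 40; 2·y_equipment + 6·y_mulch = 50.
This yields shadow prices y_equipment = 4, y_mulch = 7.
Δz = y_mulch·Δb = 7 × (4) = 28, so new z* = 920 + 28 = 948.

948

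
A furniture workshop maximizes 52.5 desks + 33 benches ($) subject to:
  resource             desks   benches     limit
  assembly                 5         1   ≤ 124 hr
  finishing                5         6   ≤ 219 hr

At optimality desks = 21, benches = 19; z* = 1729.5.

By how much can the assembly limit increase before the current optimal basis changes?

95

Binding constraints: assembly, finishing. The basis is B = [[5,1],[5,6]] with det 25.
Per unit increase in assembly, x* moves by d = (0.24, -0.2).
The basis stays optimal until benches reaches 0; allowable increase = 95 hr.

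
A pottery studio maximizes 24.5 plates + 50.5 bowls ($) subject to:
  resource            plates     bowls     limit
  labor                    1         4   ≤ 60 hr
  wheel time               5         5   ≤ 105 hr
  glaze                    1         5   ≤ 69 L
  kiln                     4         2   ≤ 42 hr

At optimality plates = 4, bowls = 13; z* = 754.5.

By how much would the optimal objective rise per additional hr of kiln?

4

Check each constraint at x*: labor 56/60 (slack 4); wheel time 85/105 (slack 20); glaze 69/69 (tight); kiln 42/42 (tight).
Slack constraints have shadow price 0 (complementary slackness).
The binding rows give the dual system: 1·y_glaze + 4·y_kiln = 24.5 and 5·y_glaze + 2·y_kiln = 50.5.
Solving: y_glaze = 8.5, y_kiln = 4.
Shadow price of kiln = 4.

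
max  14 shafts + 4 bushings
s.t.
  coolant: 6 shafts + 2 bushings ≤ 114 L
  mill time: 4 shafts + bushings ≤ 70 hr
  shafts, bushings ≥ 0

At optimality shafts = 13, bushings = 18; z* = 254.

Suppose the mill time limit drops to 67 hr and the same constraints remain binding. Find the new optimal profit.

At the optimum: coolant uses 114 of 114 (binding); mill time uses 70 of 70 (binding).
The binding rows give the dual system: 6·y_coolant + 4·y_mill time = 14 and 2·y_coolant + 1·y_mill time = 4.
→ y_coolant = 1 and y_mill time = 2.
Δz = y_mill time·Δb = 2 × (-3) = -6, so new z* = 254 − 6 = 248.

248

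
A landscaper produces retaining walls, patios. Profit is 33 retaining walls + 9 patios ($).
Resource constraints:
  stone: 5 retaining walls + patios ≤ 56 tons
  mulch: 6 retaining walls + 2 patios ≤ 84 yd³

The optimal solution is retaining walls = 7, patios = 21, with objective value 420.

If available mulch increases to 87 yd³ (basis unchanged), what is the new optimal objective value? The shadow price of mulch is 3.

Δb = 3, so new z* = 420 + (3)·(3) = 420 + 9 = 429.

429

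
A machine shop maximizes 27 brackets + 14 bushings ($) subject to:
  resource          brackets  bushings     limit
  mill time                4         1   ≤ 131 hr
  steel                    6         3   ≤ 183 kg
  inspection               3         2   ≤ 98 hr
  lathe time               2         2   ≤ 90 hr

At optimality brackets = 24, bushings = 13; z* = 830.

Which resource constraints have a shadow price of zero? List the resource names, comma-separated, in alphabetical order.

mill time: 109/131 (slack 22)
steel: 183/183 (binding)
inspection: 98/98 (binding)
lathe time: 74/90 (slack 16)
By complementary slackness, a constraint with positive slack has shadow price 0 → lathe time, mill time.

lathe time, mill time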